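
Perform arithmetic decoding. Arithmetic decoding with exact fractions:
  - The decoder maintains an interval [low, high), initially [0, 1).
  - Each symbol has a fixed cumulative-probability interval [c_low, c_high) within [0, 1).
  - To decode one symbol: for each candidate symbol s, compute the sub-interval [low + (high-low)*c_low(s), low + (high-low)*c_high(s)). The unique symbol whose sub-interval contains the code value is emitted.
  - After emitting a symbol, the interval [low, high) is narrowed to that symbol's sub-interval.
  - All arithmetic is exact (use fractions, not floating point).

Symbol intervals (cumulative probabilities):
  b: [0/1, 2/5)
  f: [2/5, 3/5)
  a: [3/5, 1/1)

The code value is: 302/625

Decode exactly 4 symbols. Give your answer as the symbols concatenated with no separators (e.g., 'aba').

Step 1: interval [0/1, 1/1), width = 1/1 - 0/1 = 1/1
  'b': [0/1 + 1/1*0/1, 0/1 + 1/1*2/5) = [0/1, 2/5)
  'f': [0/1 + 1/1*2/5, 0/1 + 1/1*3/5) = [2/5, 3/5) <- contains code 302/625
  'a': [0/1 + 1/1*3/5, 0/1 + 1/1*1/1) = [3/5, 1/1)
  emit 'f', narrow to [2/5, 3/5)
Step 2: interval [2/5, 3/5), width = 3/5 - 2/5 = 1/5
  'b': [2/5 + 1/5*0/1, 2/5 + 1/5*2/5) = [2/5, 12/25)
  'f': [2/5 + 1/5*2/5, 2/5 + 1/5*3/5) = [12/25, 13/25) <- contains code 302/625
  'a': [2/5 + 1/5*3/5, 2/5 + 1/5*1/1) = [13/25, 3/5)
  emit 'f', narrow to [12/25, 13/25)
Step 3: interval [12/25, 13/25), width = 13/25 - 12/25 = 1/25
  'b': [12/25 + 1/25*0/1, 12/25 + 1/25*2/5) = [12/25, 62/125) <- contains code 302/625
  'f': [12/25 + 1/25*2/5, 12/25 + 1/25*3/5) = [62/125, 63/125)
  'a': [12/25 + 1/25*3/5, 12/25 + 1/25*1/1) = [63/125, 13/25)
  emit 'b', narrow to [12/25, 62/125)
Step 4: interval [12/25, 62/125), width = 62/125 - 12/25 = 2/125
  'b': [12/25 + 2/125*0/1, 12/25 + 2/125*2/5) = [12/25, 304/625) <- contains code 302/625
  'f': [12/25 + 2/125*2/5, 12/25 + 2/125*3/5) = [304/625, 306/625)
  'a': [12/25 + 2/125*3/5, 12/25 + 2/125*1/1) = [306/625, 62/125)
  emit 'b', narrow to [12/25, 304/625)

Answer: ffbb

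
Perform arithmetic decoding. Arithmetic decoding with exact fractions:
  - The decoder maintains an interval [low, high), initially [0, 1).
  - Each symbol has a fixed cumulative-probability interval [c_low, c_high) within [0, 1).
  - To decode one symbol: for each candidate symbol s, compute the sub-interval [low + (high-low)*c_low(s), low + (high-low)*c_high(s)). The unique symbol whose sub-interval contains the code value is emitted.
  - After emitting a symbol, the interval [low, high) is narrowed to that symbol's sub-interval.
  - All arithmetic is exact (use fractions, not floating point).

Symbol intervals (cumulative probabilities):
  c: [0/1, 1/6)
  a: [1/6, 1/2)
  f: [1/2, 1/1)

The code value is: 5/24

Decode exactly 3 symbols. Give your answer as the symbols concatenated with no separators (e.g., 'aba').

Step 1: interval [0/1, 1/1), width = 1/1 - 0/1 = 1/1
  'c': [0/1 + 1/1*0/1, 0/1 + 1/1*1/6) = [0/1, 1/6)
  'a': [0/1 + 1/1*1/6, 0/1 + 1/1*1/2) = [1/6, 1/2) <- contains code 5/24
  'f': [0/1 + 1/1*1/2, 0/1 + 1/1*1/1) = [1/2, 1/1)
  emit 'a', narrow to [1/6, 1/2)
Step 2: interval [1/6, 1/2), width = 1/2 - 1/6 = 1/3
  'c': [1/6 + 1/3*0/1, 1/6 + 1/3*1/6) = [1/6, 2/9) <- contains code 5/24
  'a': [1/6 + 1/3*1/6, 1/6 + 1/3*1/2) = [2/9, 1/3)
  'f': [1/6 + 1/3*1/2, 1/6 + 1/3*1/1) = [1/3, 1/2)
  emit 'c', narrow to [1/6, 2/9)
Step 3: interval [1/6, 2/9), width = 2/9 - 1/6 = 1/18
  'c': [1/6 + 1/18*0/1, 1/6 + 1/18*1/6) = [1/6, 19/108)
  'a': [1/6 + 1/18*1/6, 1/6 + 1/18*1/2) = [19/108, 7/36)
  'f': [1/6 + 1/18*1/2, 1/6 + 1/18*1/1) = [7/36, 2/9) <- contains code 5/24
  emit 'f', narrow to [7/36, 2/9)

Answer: acf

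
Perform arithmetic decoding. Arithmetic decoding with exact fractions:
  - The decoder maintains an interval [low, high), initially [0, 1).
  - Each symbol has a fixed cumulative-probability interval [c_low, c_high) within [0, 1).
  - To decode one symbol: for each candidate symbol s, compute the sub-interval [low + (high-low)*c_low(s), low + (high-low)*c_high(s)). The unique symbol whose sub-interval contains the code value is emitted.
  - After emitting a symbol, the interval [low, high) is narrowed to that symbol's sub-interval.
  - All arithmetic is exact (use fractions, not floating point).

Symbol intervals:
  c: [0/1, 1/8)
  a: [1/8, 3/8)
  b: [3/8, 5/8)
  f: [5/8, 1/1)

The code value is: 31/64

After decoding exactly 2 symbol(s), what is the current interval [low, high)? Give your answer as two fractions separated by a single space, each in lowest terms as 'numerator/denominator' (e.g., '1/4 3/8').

Answer: 15/32 17/32

Derivation:
Step 1: interval [0/1, 1/1), width = 1/1 - 0/1 = 1/1
  'c': [0/1 + 1/1*0/1, 0/1 + 1/1*1/8) = [0/1, 1/8)
  'a': [0/1 + 1/1*1/8, 0/1 + 1/1*3/8) = [1/8, 3/8)
  'b': [0/1 + 1/1*3/8, 0/1 + 1/1*5/8) = [3/8, 5/8) <- contains code 31/64
  'f': [0/1 + 1/1*5/8, 0/1 + 1/1*1/1) = [5/8, 1/1)
  emit 'b', narrow to [3/8, 5/8)
Step 2: interval [3/8, 5/8), width = 5/8 - 3/8 = 1/4
  'c': [3/8 + 1/4*0/1, 3/8 + 1/4*1/8) = [3/8, 13/32)
  'a': [3/8 + 1/4*1/8, 3/8 + 1/4*3/8) = [13/32, 15/32)
  'b': [3/8 + 1/4*3/8, 3/8 + 1/4*5/8) = [15/32, 17/32) <- contains code 31/64
  'f': [3/8 + 1/4*5/8, 3/8 + 1/4*1/1) = [17/32, 5/8)
  emit 'b', narrow to [15/32, 17/32)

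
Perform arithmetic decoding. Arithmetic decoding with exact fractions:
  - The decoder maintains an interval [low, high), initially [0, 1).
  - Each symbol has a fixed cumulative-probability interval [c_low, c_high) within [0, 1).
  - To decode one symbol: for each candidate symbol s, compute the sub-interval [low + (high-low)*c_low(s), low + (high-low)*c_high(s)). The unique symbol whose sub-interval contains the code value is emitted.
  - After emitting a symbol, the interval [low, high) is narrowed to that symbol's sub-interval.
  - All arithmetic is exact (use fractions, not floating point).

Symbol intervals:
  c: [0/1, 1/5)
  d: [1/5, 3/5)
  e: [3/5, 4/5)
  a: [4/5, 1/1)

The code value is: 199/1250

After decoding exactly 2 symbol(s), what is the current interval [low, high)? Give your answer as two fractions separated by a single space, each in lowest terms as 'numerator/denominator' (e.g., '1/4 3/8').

Step 1: interval [0/1, 1/1), width = 1/1 - 0/1 = 1/1
  'c': [0/1 + 1/1*0/1, 0/1 + 1/1*1/5) = [0/1, 1/5) <- contains code 199/1250
  'd': [0/1 + 1/1*1/5, 0/1 + 1/1*3/5) = [1/5, 3/5)
  'e': [0/1 + 1/1*3/5, 0/1 + 1/1*4/5) = [3/5, 4/5)
  'a': [0/1 + 1/1*4/5, 0/1 + 1/1*1/1) = [4/5, 1/1)
  emit 'c', narrow to [0/1, 1/5)
Step 2: interval [0/1, 1/5), width = 1/5 - 0/1 = 1/5
  'c': [0/1 + 1/5*0/1, 0/1 + 1/5*1/5) = [0/1, 1/25)
  'd': [0/1 + 1/5*1/5, 0/1 + 1/5*3/5) = [1/25, 3/25)
  'e': [0/1 + 1/5*3/5, 0/1 + 1/5*4/5) = [3/25, 4/25) <- contains code 199/1250
  'a': [0/1 + 1/5*4/5, 0/1 + 1/5*1/1) = [4/25, 1/5)
  emit 'e', narrow to [3/25, 4/25)

Answer: 3/25 4/25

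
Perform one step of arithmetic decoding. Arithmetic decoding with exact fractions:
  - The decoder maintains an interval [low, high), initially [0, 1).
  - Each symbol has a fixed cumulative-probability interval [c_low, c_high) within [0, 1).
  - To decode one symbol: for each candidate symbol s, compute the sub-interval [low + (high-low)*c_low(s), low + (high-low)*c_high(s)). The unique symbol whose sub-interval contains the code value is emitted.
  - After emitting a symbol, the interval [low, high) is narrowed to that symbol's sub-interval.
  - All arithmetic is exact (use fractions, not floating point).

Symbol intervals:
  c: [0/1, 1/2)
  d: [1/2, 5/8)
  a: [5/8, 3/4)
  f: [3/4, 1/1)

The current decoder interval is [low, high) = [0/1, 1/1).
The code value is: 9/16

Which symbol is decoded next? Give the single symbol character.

Interval width = high − low = 1/1 − 0/1 = 1/1
Scaled code = (code − low) / width = (9/16 − 0/1) / 1/1 = 9/16
  c: [0/1, 1/2) 
  d: [1/2, 5/8) ← scaled code falls here ✓
  a: [5/8, 3/4) 
  f: [3/4, 1/1) 

Answer: d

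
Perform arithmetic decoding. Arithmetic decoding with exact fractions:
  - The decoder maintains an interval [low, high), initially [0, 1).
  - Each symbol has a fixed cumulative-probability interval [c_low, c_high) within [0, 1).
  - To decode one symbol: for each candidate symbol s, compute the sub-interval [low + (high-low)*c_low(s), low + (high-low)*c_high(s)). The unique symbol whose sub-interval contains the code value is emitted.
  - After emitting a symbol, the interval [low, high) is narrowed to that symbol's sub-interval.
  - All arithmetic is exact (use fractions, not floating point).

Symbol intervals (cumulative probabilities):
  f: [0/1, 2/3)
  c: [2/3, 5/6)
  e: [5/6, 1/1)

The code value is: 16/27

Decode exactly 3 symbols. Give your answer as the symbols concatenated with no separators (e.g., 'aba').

Step 1: interval [0/1, 1/1), width = 1/1 - 0/1 = 1/1
  'f': [0/1 + 1/1*0/1, 0/1 + 1/1*2/3) = [0/1, 2/3) <- contains code 16/27
  'c': [0/1 + 1/1*2/3, 0/1 + 1/1*5/6) = [2/3, 5/6)
  'e': [0/1 + 1/1*5/6, 0/1 + 1/1*1/1) = [5/6, 1/1)
  emit 'f', narrow to [0/1, 2/3)
Step 2: interval [0/1, 2/3), width = 2/3 - 0/1 = 2/3
  'f': [0/1 + 2/3*0/1, 0/1 + 2/3*2/3) = [0/1, 4/9)
  'c': [0/1 + 2/3*2/3, 0/1 + 2/3*5/6) = [4/9, 5/9)
  'e': [0/1 + 2/3*5/6, 0/1 + 2/3*1/1) = [5/9, 2/3) <- contains code 16/27
  emit 'e', narrow to [5/9, 2/3)
Step 3: interval [5/9, 2/3), width = 2/3 - 5/9 = 1/9
  'f': [5/9 + 1/9*0/1, 5/9 + 1/9*2/3) = [5/9, 17/27) <- contains code 16/27
  'c': [5/9 + 1/9*2/3, 5/9 + 1/9*5/6) = [17/27, 35/54)
  'e': [5/9 + 1/9*5/6, 5/9 + 1/9*1/1) = [35/54, 2/3)
  emit 'f', narrow to [5/9, 17/27)

Answer: fef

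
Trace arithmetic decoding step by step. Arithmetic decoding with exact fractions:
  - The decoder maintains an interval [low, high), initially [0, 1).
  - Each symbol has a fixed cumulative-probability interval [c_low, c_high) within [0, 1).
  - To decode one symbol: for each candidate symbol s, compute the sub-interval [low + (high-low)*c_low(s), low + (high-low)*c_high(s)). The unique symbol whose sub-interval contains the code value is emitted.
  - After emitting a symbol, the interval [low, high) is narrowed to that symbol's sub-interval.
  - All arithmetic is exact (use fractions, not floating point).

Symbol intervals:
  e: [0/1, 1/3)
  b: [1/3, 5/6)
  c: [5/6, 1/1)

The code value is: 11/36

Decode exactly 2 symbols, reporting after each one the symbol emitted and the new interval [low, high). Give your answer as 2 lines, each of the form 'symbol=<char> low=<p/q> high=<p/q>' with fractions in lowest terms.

Answer: symbol=e low=0/1 high=1/3
symbol=c low=5/18 high=1/3

Derivation:
Step 1: interval [0/1, 1/1), width = 1/1 - 0/1 = 1/1
  'e': [0/1 + 1/1*0/1, 0/1 + 1/1*1/3) = [0/1, 1/3) <- contains code 11/36
  'b': [0/1 + 1/1*1/3, 0/1 + 1/1*5/6) = [1/3, 5/6)
  'c': [0/1 + 1/1*5/6, 0/1 + 1/1*1/1) = [5/6, 1/1)
  emit 'e', narrow to [0/1, 1/3)
Step 2: interval [0/1, 1/3), width = 1/3 - 0/1 = 1/3
  'e': [0/1 + 1/3*0/1, 0/1 + 1/3*1/3) = [0/1, 1/9)
  'b': [0/1 + 1/3*1/3, 0/1 + 1/3*5/6) = [1/9, 5/18)
  'c': [0/1 + 1/3*5/6, 0/1 + 1/3*1/1) = [5/18, 1/3) <- contains code 11/36
  emit 'c', narrow to [5/18, 1/3)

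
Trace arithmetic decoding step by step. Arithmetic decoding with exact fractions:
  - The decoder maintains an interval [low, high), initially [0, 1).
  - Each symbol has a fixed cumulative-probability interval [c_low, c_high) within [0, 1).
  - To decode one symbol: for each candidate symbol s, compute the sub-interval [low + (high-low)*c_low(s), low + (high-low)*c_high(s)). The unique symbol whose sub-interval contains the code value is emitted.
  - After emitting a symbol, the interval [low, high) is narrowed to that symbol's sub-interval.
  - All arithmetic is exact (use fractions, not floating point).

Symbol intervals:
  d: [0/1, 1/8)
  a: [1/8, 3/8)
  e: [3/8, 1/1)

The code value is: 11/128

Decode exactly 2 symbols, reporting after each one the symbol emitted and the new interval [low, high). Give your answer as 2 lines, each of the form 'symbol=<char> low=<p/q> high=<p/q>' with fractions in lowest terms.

Step 1: interval [0/1, 1/1), width = 1/1 - 0/1 = 1/1
  'd': [0/1 + 1/1*0/1, 0/1 + 1/1*1/8) = [0/1, 1/8) <- contains code 11/128
  'a': [0/1 + 1/1*1/8, 0/1 + 1/1*3/8) = [1/8, 3/8)
  'e': [0/1 + 1/1*3/8, 0/1 + 1/1*1/1) = [3/8, 1/1)
  emit 'd', narrow to [0/1, 1/8)
Step 2: interval [0/1, 1/8), width = 1/8 - 0/1 = 1/8
  'd': [0/1 + 1/8*0/1, 0/1 + 1/8*1/8) = [0/1, 1/64)
  'a': [0/1 + 1/8*1/8, 0/1 + 1/8*3/8) = [1/64, 3/64)
  'e': [0/1 + 1/8*3/8, 0/1 + 1/8*1/1) = [3/64, 1/8) <- contains code 11/128
  emit 'e', narrow to [3/64, 1/8)

Answer: symbol=d low=0/1 high=1/8
symbol=e low=3/64 high=1/8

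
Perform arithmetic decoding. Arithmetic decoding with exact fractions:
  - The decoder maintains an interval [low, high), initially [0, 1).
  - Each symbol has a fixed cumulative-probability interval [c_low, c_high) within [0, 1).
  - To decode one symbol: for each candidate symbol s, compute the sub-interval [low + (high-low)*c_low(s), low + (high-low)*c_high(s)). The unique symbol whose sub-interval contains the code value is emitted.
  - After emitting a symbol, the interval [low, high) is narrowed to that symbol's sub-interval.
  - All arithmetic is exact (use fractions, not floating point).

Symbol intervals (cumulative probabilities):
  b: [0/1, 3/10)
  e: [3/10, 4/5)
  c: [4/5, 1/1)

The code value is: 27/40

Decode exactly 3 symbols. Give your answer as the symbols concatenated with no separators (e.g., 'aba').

Answer: eec

Derivation:
Step 1: interval [0/1, 1/1), width = 1/1 - 0/1 = 1/1
  'b': [0/1 + 1/1*0/1, 0/1 + 1/1*3/10) = [0/1, 3/10)
  'e': [0/1 + 1/1*3/10, 0/1 + 1/1*4/5) = [3/10, 4/5) <- contains code 27/40
  'c': [0/1 + 1/1*4/5, 0/1 + 1/1*1/1) = [4/5, 1/1)
  emit 'e', narrow to [3/10, 4/5)
Step 2: interval [3/10, 4/5), width = 4/5 - 3/10 = 1/2
  'b': [3/10 + 1/2*0/1, 3/10 + 1/2*3/10) = [3/10, 9/20)
  'e': [3/10 + 1/2*3/10, 3/10 + 1/2*4/5) = [9/20, 7/10) <- contains code 27/40
  'c': [3/10 + 1/2*4/5, 3/10 + 1/2*1/1) = [7/10, 4/5)
  emit 'e', narrow to [9/20, 7/10)
Step 3: interval [9/20, 7/10), width = 7/10 - 9/20 = 1/4
  'b': [9/20 + 1/4*0/1, 9/20 + 1/4*3/10) = [9/20, 21/40)
  'e': [9/20 + 1/4*3/10, 9/20 + 1/4*4/5) = [21/40, 13/20)
  'c': [9/20 + 1/4*4/5, 9/20 + 1/4*1/1) = [13/20, 7/10) <- contains code 27/40
  emit 'c', narrow to [13/20, 7/10)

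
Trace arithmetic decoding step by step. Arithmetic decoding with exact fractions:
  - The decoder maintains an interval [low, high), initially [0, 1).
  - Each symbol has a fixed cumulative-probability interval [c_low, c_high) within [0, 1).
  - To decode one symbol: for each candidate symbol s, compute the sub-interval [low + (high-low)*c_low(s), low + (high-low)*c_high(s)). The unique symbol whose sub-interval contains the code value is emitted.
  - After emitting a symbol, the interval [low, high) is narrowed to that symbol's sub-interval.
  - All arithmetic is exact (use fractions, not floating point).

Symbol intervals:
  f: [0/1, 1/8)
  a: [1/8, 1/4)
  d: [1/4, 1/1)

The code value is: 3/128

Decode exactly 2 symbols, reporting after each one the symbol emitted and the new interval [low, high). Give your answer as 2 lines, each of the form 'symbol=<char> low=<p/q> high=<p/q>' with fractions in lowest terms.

Step 1: interval [0/1, 1/1), width = 1/1 - 0/1 = 1/1
  'f': [0/1 + 1/1*0/1, 0/1 + 1/1*1/8) = [0/1, 1/8) <- contains code 3/128
  'a': [0/1 + 1/1*1/8, 0/1 + 1/1*1/4) = [1/8, 1/4)
  'd': [0/1 + 1/1*1/4, 0/1 + 1/1*1/1) = [1/4, 1/1)
  emit 'f', narrow to [0/1, 1/8)
Step 2: interval [0/1, 1/8), width = 1/8 - 0/1 = 1/8
  'f': [0/1 + 1/8*0/1, 0/1 + 1/8*1/8) = [0/1, 1/64)
  'a': [0/1 + 1/8*1/8, 0/1 + 1/8*1/4) = [1/64, 1/32) <- contains code 3/128
  'd': [0/1 + 1/8*1/4, 0/1 + 1/8*1/1) = [1/32, 1/8)
  emit 'a', narrow to [1/64, 1/32)

Answer: symbol=f low=0/1 high=1/8
symbol=a low=1/64 high=1/32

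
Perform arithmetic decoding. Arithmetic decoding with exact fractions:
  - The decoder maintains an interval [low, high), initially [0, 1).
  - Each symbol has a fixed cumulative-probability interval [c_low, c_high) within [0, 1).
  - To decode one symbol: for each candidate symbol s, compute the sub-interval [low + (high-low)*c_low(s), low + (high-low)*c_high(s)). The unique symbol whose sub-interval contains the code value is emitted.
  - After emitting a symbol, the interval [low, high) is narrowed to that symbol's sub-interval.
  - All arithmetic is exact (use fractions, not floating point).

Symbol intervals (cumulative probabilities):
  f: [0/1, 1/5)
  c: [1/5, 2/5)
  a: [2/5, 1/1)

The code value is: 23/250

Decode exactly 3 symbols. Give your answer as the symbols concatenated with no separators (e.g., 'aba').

Step 1: interval [0/1, 1/1), width = 1/1 - 0/1 = 1/1
  'f': [0/1 + 1/1*0/1, 0/1 + 1/1*1/5) = [0/1, 1/5) <- contains code 23/250
  'c': [0/1 + 1/1*1/5, 0/1 + 1/1*2/5) = [1/5, 2/5)
  'a': [0/1 + 1/1*2/5, 0/1 + 1/1*1/1) = [2/5, 1/1)
  emit 'f', narrow to [0/1, 1/5)
Step 2: interval [0/1, 1/5), width = 1/5 - 0/1 = 1/5
  'f': [0/1 + 1/5*0/1, 0/1 + 1/5*1/5) = [0/1, 1/25)
  'c': [0/1 + 1/5*1/5, 0/1 + 1/5*2/5) = [1/25, 2/25)
  'a': [0/1 + 1/5*2/5, 0/1 + 1/5*1/1) = [2/25, 1/5) <- contains code 23/250
  emit 'a', narrow to [2/25, 1/5)
Step 3: interval [2/25, 1/5), width = 1/5 - 2/25 = 3/25
  'f': [2/25 + 3/25*0/1, 2/25 + 3/25*1/5) = [2/25, 13/125) <- contains code 23/250
  'c': [2/25 + 3/25*1/5, 2/25 + 3/25*2/5) = [13/125, 16/125)
  'a': [2/25 + 3/25*2/5, 2/25 + 3/25*1/1) = [16/125, 1/5)
  emit 'f', narrow to [2/25, 13/125)

Answer: faf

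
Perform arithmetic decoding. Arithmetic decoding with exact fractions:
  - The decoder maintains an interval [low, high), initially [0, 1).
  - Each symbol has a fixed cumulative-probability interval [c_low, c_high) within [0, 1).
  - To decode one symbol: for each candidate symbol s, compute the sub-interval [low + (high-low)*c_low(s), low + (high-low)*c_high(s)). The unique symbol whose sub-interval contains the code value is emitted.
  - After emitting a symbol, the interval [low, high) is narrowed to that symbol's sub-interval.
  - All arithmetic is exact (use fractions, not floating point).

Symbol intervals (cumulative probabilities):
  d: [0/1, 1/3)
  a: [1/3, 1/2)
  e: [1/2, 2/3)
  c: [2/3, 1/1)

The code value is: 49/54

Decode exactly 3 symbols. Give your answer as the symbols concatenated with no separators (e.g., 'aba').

Step 1: interval [0/1, 1/1), width = 1/1 - 0/1 = 1/1
  'd': [0/1 + 1/1*0/1, 0/1 + 1/1*1/3) = [0/1, 1/3)
  'a': [0/1 + 1/1*1/3, 0/1 + 1/1*1/2) = [1/3, 1/2)
  'e': [0/1 + 1/1*1/2, 0/1 + 1/1*2/3) = [1/2, 2/3)
  'c': [0/1 + 1/1*2/3, 0/1 + 1/1*1/1) = [2/3, 1/1) <- contains code 49/54
  emit 'c', narrow to [2/3, 1/1)
Step 2: interval [2/3, 1/1), width = 1/1 - 2/3 = 1/3
  'd': [2/3 + 1/3*0/1, 2/3 + 1/3*1/3) = [2/3, 7/9)
  'a': [2/3 + 1/3*1/3, 2/3 + 1/3*1/2) = [7/9, 5/6)
  'e': [2/3 + 1/3*1/2, 2/3 + 1/3*2/3) = [5/6, 8/9)
  'c': [2/3 + 1/3*2/3, 2/3 + 1/3*1/1) = [8/9, 1/1) <- contains code 49/54
  emit 'c', narrow to [8/9, 1/1)
Step 3: interval [8/9, 1/1), width = 1/1 - 8/9 = 1/9
  'd': [8/9 + 1/9*0/1, 8/9 + 1/9*1/3) = [8/9, 25/27) <- contains code 49/54
  'a': [8/9 + 1/9*1/3, 8/9 + 1/9*1/2) = [25/27, 17/18)
  'e': [8/9 + 1/9*1/2, 8/9 + 1/9*2/3) = [17/18, 26/27)
  'c': [8/9 + 1/9*2/3, 8/9 + 1/9*1/1) = [26/27, 1/1)
  emit 'd', narrow to [8/9, 25/27)

Answer: ccd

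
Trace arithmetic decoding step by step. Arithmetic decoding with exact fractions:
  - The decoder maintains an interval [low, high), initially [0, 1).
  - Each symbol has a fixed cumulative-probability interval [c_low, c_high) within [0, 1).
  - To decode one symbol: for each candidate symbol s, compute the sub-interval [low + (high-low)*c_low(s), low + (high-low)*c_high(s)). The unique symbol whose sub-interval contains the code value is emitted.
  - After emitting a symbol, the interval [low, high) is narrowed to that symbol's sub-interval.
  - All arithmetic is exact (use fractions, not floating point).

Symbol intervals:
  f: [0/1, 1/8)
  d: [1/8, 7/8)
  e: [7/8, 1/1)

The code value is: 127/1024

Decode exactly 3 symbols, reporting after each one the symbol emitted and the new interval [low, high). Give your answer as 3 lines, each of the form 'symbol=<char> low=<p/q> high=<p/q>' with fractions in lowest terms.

Answer: symbol=f low=0/1 high=1/8
symbol=e low=7/64 high=1/8
symbol=e low=63/512 high=1/8

Derivation:
Step 1: interval [0/1, 1/1), width = 1/1 - 0/1 = 1/1
  'f': [0/1 + 1/1*0/1, 0/1 + 1/1*1/8) = [0/1, 1/8) <- contains code 127/1024
  'd': [0/1 + 1/1*1/8, 0/1 + 1/1*7/8) = [1/8, 7/8)
  'e': [0/1 + 1/1*7/8, 0/1 + 1/1*1/1) = [7/8, 1/1)
  emit 'f', narrow to [0/1, 1/8)
Step 2: interval [0/1, 1/8), width = 1/8 - 0/1 = 1/8
  'f': [0/1 + 1/8*0/1, 0/1 + 1/8*1/8) = [0/1, 1/64)
  'd': [0/1 + 1/8*1/8, 0/1 + 1/8*7/8) = [1/64, 7/64)
  'e': [0/1 + 1/8*7/8, 0/1 + 1/8*1/1) = [7/64, 1/8) <- contains code 127/1024
  emit 'e', narrow to [7/64, 1/8)
Step 3: interval [7/64, 1/8), width = 1/8 - 7/64 = 1/64
  'f': [7/64 + 1/64*0/1, 7/64 + 1/64*1/8) = [7/64, 57/512)
  'd': [7/64 + 1/64*1/8, 7/64 + 1/64*7/8) = [57/512, 63/512)
  'e': [7/64 + 1/64*7/8, 7/64 + 1/64*1/1) = [63/512, 1/8) <- contains code 127/1024
  emit 'e', narrow to [63/512, 1/8)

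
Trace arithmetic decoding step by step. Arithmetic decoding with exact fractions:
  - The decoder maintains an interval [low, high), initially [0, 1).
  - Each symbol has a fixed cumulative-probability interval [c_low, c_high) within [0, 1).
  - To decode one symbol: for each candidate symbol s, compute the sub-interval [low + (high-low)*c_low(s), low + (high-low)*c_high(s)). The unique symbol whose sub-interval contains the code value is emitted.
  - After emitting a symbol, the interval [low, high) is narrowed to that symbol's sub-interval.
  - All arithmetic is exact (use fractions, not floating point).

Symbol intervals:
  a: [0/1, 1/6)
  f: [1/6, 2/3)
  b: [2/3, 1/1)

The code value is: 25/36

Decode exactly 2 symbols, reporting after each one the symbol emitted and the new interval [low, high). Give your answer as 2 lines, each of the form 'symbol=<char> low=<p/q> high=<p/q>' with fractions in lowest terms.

Answer: symbol=b low=2/3 high=1/1
symbol=a low=2/3 high=13/18

Derivation:
Step 1: interval [0/1, 1/1), width = 1/1 - 0/1 = 1/1
  'a': [0/1 + 1/1*0/1, 0/1 + 1/1*1/6) = [0/1, 1/6)
  'f': [0/1 + 1/1*1/6, 0/1 + 1/1*2/3) = [1/6, 2/3)
  'b': [0/1 + 1/1*2/3, 0/1 + 1/1*1/1) = [2/3, 1/1) <- contains code 25/36
  emit 'b', narrow to [2/3, 1/1)
Step 2: interval [2/3, 1/1), width = 1/1 - 2/3 = 1/3
  'a': [2/3 + 1/3*0/1, 2/3 + 1/3*1/6) = [2/3, 13/18) <- contains code 25/36
  'f': [2/3 + 1/3*1/6, 2/3 + 1/3*2/3) = [13/18, 8/9)
  'b': [2/3 + 1/3*2/3, 2/3 + 1/3*1/1) = [8/9, 1/1)
  emit 'a', narrow to [2/3, 13/18)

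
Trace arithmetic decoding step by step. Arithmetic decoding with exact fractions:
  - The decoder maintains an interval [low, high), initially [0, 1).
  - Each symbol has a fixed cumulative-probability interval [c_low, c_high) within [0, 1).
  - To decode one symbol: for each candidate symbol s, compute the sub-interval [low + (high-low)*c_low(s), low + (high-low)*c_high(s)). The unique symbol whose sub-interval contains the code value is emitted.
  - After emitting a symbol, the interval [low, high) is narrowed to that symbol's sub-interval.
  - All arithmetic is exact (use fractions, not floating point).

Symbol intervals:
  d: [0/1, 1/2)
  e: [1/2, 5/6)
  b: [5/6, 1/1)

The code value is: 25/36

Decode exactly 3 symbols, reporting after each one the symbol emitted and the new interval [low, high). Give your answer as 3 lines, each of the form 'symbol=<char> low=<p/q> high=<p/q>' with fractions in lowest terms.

Answer: symbol=e low=1/2 high=5/6
symbol=e low=2/3 high=7/9
symbol=d low=2/3 high=13/18

Derivation:
Step 1: interval [0/1, 1/1), width = 1/1 - 0/1 = 1/1
  'd': [0/1 + 1/1*0/1, 0/1 + 1/1*1/2) = [0/1, 1/2)
  'e': [0/1 + 1/1*1/2, 0/1 + 1/1*5/6) = [1/2, 5/6) <- contains code 25/36
  'b': [0/1 + 1/1*5/6, 0/1 + 1/1*1/1) = [5/6, 1/1)
  emit 'e', narrow to [1/2, 5/6)
Step 2: interval [1/2, 5/6), width = 5/6 - 1/2 = 1/3
  'd': [1/2 + 1/3*0/1, 1/2 + 1/3*1/2) = [1/2, 2/3)
  'e': [1/2 + 1/3*1/2, 1/2 + 1/3*5/6) = [2/3, 7/9) <- contains code 25/36
  'b': [1/2 + 1/3*5/6, 1/2 + 1/3*1/1) = [7/9, 5/6)
  emit 'e', narrow to [2/3, 7/9)
Step 3: interval [2/3, 7/9), width = 7/9 - 2/3 = 1/9
  'd': [2/3 + 1/9*0/1, 2/3 + 1/9*1/2) = [2/3, 13/18) <- contains code 25/36
  'e': [2/3 + 1/9*1/2, 2/3 + 1/9*5/6) = [13/18, 41/54)
  'b': [2/3 + 1/9*5/6, 2/3 + 1/9*1/1) = [41/54, 7/9)
  emit 'd', narrow to [2/3, 13/18)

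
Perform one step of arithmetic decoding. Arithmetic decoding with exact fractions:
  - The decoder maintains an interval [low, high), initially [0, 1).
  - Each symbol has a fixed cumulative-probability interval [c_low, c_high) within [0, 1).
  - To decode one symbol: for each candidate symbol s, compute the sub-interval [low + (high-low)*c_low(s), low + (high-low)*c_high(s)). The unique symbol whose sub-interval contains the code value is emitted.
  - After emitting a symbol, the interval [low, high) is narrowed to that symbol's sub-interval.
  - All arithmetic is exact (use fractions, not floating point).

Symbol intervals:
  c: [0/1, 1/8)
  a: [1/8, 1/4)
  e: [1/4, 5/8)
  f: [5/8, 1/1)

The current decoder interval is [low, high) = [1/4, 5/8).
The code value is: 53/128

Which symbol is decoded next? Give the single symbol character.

Interval width = high − low = 5/8 − 1/4 = 3/8
Scaled code = (code − low) / width = (53/128 − 1/4) / 3/8 = 7/16
  c: [0/1, 1/8) 
  a: [1/8, 1/4) 
  e: [1/4, 5/8) ← scaled code falls here ✓
  f: [5/8, 1/1) 

Answer: e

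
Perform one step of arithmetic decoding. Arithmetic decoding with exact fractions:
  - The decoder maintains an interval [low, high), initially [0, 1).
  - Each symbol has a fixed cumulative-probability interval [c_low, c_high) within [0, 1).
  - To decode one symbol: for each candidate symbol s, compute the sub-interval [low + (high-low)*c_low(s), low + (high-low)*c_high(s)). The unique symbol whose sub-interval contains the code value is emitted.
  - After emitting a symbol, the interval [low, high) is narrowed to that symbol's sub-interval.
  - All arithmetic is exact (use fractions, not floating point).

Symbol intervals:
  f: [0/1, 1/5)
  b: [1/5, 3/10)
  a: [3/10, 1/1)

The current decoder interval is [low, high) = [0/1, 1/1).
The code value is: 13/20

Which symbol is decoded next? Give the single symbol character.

Answer: a

Derivation:
Interval width = high − low = 1/1 − 0/1 = 1/1
Scaled code = (code − low) / width = (13/20 − 0/1) / 1/1 = 13/20
  f: [0/1, 1/5) 
  b: [1/5, 3/10) 
  a: [3/10, 1/1) ← scaled code falls here ✓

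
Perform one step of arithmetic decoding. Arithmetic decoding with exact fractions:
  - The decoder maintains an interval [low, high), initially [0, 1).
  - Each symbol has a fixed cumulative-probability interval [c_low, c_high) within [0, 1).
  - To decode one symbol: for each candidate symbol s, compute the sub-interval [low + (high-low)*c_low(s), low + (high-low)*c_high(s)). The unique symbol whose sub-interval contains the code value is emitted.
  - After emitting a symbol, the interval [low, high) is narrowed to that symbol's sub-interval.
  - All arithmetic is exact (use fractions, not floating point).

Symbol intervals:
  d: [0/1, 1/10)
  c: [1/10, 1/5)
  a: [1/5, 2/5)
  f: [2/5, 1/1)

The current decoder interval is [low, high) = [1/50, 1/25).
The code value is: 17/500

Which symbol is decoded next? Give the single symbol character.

Interval width = high − low = 1/25 − 1/50 = 1/50
Scaled code = (code − low) / width = (17/500 − 1/50) / 1/50 = 7/10
  d: [0/1, 1/10) 
  c: [1/10, 1/5) 
  a: [1/5, 2/5) 
  f: [2/5, 1/1) ← scaled code falls here ✓

Answer: f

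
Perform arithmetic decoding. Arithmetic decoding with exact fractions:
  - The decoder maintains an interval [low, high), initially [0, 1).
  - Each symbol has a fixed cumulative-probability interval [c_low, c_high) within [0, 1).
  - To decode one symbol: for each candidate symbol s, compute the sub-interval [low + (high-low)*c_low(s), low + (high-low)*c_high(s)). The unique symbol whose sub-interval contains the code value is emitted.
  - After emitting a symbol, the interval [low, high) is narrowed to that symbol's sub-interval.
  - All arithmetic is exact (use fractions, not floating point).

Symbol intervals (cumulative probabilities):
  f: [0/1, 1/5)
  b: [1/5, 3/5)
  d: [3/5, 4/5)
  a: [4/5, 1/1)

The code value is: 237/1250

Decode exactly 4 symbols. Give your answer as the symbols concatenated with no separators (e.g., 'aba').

Answer: fadd

Derivation:
Step 1: interval [0/1, 1/1), width = 1/1 - 0/1 = 1/1
  'f': [0/1 + 1/1*0/1, 0/1 + 1/1*1/5) = [0/1, 1/5) <- contains code 237/1250
  'b': [0/1 + 1/1*1/5, 0/1 + 1/1*3/5) = [1/5, 3/5)
  'd': [0/1 + 1/1*3/5, 0/1 + 1/1*4/5) = [3/5, 4/5)
  'a': [0/1 + 1/1*4/5, 0/1 + 1/1*1/1) = [4/5, 1/1)
  emit 'f', narrow to [0/1, 1/5)
Step 2: interval [0/1, 1/5), width = 1/5 - 0/1 = 1/5
  'f': [0/1 + 1/5*0/1, 0/1 + 1/5*1/5) = [0/1, 1/25)
  'b': [0/1 + 1/5*1/5, 0/1 + 1/5*3/5) = [1/25, 3/25)
  'd': [0/1 + 1/5*3/5, 0/1 + 1/5*4/5) = [3/25, 4/25)
  'a': [0/1 + 1/5*4/5, 0/1 + 1/5*1/1) = [4/25, 1/5) <- contains code 237/1250
  emit 'a', narrow to [4/25, 1/5)
Step 3: interval [4/25, 1/5), width = 1/5 - 4/25 = 1/25
  'f': [4/25 + 1/25*0/1, 4/25 + 1/25*1/5) = [4/25, 21/125)
  'b': [4/25 + 1/25*1/5, 4/25 + 1/25*3/5) = [21/125, 23/125)
  'd': [4/25 + 1/25*3/5, 4/25 + 1/25*4/5) = [23/125, 24/125) <- contains code 237/1250
  'a': [4/25 + 1/25*4/5, 4/25 + 1/25*1/1) = [24/125, 1/5)
  emit 'd', narrow to [23/125, 24/125)
Step 4: interval [23/125, 24/125), width = 24/125 - 23/125 = 1/125
  'f': [23/125 + 1/125*0/1, 23/125 + 1/125*1/5) = [23/125, 116/625)
  'b': [23/125 + 1/125*1/5, 23/125 + 1/125*3/5) = [116/625, 118/625)
  'd': [23/125 + 1/125*3/5, 23/125 + 1/125*4/5) = [118/625, 119/625) <- contains code 237/1250
  'a': [23/125 + 1/125*4/5, 23/125 + 1/125*1/1) = [119/625, 24/125)
  emit 'd', narrow to [118/625, 119/625)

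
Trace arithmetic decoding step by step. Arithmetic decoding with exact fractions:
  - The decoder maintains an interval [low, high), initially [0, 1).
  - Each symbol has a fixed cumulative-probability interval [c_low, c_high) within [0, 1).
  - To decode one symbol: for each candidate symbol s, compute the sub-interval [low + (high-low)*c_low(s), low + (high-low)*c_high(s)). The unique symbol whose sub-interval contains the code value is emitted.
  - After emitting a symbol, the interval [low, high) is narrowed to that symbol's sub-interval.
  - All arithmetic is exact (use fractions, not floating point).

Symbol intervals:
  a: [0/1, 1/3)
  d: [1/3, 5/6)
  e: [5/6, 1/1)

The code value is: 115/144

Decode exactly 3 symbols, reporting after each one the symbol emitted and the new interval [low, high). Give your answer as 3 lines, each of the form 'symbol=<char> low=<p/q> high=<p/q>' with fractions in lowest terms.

Step 1: interval [0/1, 1/1), width = 1/1 - 0/1 = 1/1
  'a': [0/1 + 1/1*0/1, 0/1 + 1/1*1/3) = [0/1, 1/3)
  'd': [0/1 + 1/1*1/3, 0/1 + 1/1*5/6) = [1/3, 5/6) <- contains code 115/144
  'e': [0/1 + 1/1*5/6, 0/1 + 1/1*1/1) = [5/6, 1/1)
  emit 'd', narrow to [1/3, 5/6)
Step 2: interval [1/3, 5/6), width = 5/6 - 1/3 = 1/2
  'a': [1/3 + 1/2*0/1, 1/3 + 1/2*1/3) = [1/3, 1/2)
  'd': [1/3 + 1/2*1/3, 1/3 + 1/2*5/6) = [1/2, 3/4)
  'e': [1/3 + 1/2*5/6, 1/3 + 1/2*1/1) = [3/4, 5/6) <- contains code 115/144
  emit 'e', narrow to [3/4, 5/6)
Step 3: interval [3/4, 5/6), width = 5/6 - 3/4 = 1/12
  'a': [3/4 + 1/12*0/1, 3/4 + 1/12*1/3) = [3/4, 7/9)
  'd': [3/4 + 1/12*1/3, 3/4 + 1/12*5/6) = [7/9, 59/72) <- contains code 115/144
  'e': [3/4 + 1/12*5/6, 3/4 + 1/12*1/1) = [59/72, 5/6)
  emit 'd', narrow to [7/9, 59/72)

Answer: symbol=d low=1/3 high=5/6
symbol=e low=3/4 high=5/6
symbol=d low=7/9 high=59/72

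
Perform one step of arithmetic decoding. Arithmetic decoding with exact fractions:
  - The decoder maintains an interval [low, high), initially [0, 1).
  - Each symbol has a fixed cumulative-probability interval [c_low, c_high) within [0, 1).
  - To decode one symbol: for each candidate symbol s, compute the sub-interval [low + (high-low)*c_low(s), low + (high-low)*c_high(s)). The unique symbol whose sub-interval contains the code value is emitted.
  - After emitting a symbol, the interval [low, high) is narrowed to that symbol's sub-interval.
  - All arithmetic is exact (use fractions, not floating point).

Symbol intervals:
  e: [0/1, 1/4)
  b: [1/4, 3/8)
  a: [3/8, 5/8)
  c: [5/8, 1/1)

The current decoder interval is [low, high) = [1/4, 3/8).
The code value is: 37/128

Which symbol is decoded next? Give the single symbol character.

Interval width = high − low = 3/8 − 1/4 = 1/8
Scaled code = (code − low) / width = (37/128 − 1/4) / 1/8 = 5/16
  e: [0/1, 1/4) 
  b: [1/4, 3/8) ← scaled code falls here ✓
  a: [3/8, 5/8) 
  c: [5/8, 1/1) 

Answer: b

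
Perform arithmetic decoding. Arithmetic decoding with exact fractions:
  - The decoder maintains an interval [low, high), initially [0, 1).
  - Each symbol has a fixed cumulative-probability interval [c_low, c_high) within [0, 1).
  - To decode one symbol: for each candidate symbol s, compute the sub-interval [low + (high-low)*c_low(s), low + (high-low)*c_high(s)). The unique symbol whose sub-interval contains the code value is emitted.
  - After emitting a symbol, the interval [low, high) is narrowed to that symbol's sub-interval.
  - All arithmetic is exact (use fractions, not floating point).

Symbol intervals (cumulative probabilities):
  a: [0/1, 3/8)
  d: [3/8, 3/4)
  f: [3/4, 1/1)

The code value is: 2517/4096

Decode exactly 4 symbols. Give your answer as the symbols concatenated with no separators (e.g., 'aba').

Answer: dddf

Derivation:
Step 1: interval [0/1, 1/1), width = 1/1 - 0/1 = 1/1
  'a': [0/1 + 1/1*0/1, 0/1 + 1/1*3/8) = [0/1, 3/8)
  'd': [0/1 + 1/1*3/8, 0/1 + 1/1*3/4) = [3/8, 3/4) <- contains code 2517/4096
  'f': [0/1 + 1/1*3/4, 0/1 + 1/1*1/1) = [3/4, 1/1)
  emit 'd', narrow to [3/8, 3/4)
Step 2: interval [3/8, 3/4), width = 3/4 - 3/8 = 3/8
  'a': [3/8 + 3/8*0/1, 3/8 + 3/8*3/8) = [3/8, 33/64)
  'd': [3/8 + 3/8*3/8, 3/8 + 3/8*3/4) = [33/64, 21/32) <- contains code 2517/4096
  'f': [3/8 + 3/8*3/4, 3/8 + 3/8*1/1) = [21/32, 3/4)
  emit 'd', narrow to [33/64, 21/32)
Step 3: interval [33/64, 21/32), width = 21/32 - 33/64 = 9/64
  'a': [33/64 + 9/64*0/1, 33/64 + 9/64*3/8) = [33/64, 291/512)
  'd': [33/64 + 9/64*3/8, 33/64 + 9/64*3/4) = [291/512, 159/256) <- contains code 2517/4096
  'f': [33/64 + 9/64*3/4, 33/64 + 9/64*1/1) = [159/256, 21/32)
  emit 'd', narrow to [291/512, 159/256)
Step 4: interval [291/512, 159/256), width = 159/256 - 291/512 = 27/512
  'a': [291/512 + 27/512*0/1, 291/512 + 27/512*3/8) = [291/512, 2409/4096)
  'd': [291/512 + 27/512*3/8, 291/512 + 27/512*3/4) = [2409/4096, 1245/2048)
  'f': [291/512 + 27/512*3/4, 291/512 + 27/512*1/1) = [1245/2048, 159/256) <- contains code 2517/4096
  emit 'f', narrow to [1245/2048, 159/256)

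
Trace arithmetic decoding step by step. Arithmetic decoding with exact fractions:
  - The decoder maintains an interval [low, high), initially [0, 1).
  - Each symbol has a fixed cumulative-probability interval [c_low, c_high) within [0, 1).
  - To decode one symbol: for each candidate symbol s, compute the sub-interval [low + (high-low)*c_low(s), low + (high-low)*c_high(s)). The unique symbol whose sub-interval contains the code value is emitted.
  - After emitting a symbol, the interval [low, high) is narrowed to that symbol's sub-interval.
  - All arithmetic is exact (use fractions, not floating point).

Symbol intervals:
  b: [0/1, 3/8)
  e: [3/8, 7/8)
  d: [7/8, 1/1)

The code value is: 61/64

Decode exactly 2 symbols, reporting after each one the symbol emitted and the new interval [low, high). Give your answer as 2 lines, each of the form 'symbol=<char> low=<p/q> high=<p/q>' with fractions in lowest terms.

Step 1: interval [0/1, 1/1), width = 1/1 - 0/1 = 1/1
  'b': [0/1 + 1/1*0/1, 0/1 + 1/1*3/8) = [0/1, 3/8)
  'e': [0/1 + 1/1*3/8, 0/1 + 1/1*7/8) = [3/8, 7/8)
  'd': [0/1 + 1/1*7/8, 0/1 + 1/1*1/1) = [7/8, 1/1) <- contains code 61/64
  emit 'd', narrow to [7/8, 1/1)
Step 2: interval [7/8, 1/1), width = 1/1 - 7/8 = 1/8
  'b': [7/8 + 1/8*0/1, 7/8 + 1/8*3/8) = [7/8, 59/64)
  'e': [7/8 + 1/8*3/8, 7/8 + 1/8*7/8) = [59/64, 63/64) <- contains code 61/64
  'd': [7/8 + 1/8*7/8, 7/8 + 1/8*1/1) = [63/64, 1/1)
  emit 'e', narrow to [59/64, 63/64)

Answer: symbol=d low=7/8 high=1/1
symbol=e low=59/64 high=63/64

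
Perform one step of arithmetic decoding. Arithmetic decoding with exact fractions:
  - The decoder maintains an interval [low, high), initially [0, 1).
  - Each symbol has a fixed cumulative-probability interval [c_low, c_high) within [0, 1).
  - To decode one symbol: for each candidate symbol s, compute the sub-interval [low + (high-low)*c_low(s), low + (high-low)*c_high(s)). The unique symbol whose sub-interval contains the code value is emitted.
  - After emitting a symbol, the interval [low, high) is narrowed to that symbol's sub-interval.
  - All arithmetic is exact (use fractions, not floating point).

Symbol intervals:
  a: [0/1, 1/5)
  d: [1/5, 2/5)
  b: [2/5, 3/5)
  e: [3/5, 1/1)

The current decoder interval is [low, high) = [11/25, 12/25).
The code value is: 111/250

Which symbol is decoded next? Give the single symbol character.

Interval width = high − low = 12/25 − 11/25 = 1/25
Scaled code = (code − low) / width = (111/250 − 11/25) / 1/25 = 1/10
  a: [0/1, 1/5) ← scaled code falls here ✓
  d: [1/5, 2/5) 
  b: [2/5, 3/5) 
  e: [3/5, 1/1) 

Answer: a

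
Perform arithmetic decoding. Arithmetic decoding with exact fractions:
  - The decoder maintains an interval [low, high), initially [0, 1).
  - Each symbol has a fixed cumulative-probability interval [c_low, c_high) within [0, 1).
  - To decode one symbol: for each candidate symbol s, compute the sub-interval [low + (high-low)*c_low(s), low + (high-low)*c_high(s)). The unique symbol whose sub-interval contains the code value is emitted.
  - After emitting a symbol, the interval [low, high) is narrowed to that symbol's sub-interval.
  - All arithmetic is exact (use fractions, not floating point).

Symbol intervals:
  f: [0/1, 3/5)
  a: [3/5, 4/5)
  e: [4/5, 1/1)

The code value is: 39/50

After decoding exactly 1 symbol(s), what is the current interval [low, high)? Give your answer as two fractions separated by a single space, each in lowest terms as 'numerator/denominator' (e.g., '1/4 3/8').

Answer: 3/5 4/5

Derivation:
Step 1: interval [0/1, 1/1), width = 1/1 - 0/1 = 1/1
  'f': [0/1 + 1/1*0/1, 0/1 + 1/1*3/5) = [0/1, 3/5)
  'a': [0/1 + 1/1*3/5, 0/1 + 1/1*4/5) = [3/5, 4/5) <- contains code 39/50
  'e': [0/1 + 1/1*4/5, 0/1 + 1/1*1/1) = [4/5, 1/1)
  emit 'a', narrow to [3/5, 4/5)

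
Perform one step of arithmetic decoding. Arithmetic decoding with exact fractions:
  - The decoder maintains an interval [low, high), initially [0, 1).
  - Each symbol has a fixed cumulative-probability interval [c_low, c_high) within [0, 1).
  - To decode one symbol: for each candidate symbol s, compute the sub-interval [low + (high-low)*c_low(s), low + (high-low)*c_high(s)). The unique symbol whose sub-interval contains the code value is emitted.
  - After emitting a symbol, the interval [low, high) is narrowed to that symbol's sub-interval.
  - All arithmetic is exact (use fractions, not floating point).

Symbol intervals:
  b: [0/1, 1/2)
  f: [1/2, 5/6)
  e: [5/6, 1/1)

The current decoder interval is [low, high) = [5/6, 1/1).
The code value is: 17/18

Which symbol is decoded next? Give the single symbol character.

Interval width = high − low = 1/1 − 5/6 = 1/6
Scaled code = (code − low) / width = (17/18 − 5/6) / 1/6 = 2/3
  b: [0/1, 1/2) 
  f: [1/2, 5/6) ← scaled code falls here ✓
  e: [5/6, 1/1) 

Answer: f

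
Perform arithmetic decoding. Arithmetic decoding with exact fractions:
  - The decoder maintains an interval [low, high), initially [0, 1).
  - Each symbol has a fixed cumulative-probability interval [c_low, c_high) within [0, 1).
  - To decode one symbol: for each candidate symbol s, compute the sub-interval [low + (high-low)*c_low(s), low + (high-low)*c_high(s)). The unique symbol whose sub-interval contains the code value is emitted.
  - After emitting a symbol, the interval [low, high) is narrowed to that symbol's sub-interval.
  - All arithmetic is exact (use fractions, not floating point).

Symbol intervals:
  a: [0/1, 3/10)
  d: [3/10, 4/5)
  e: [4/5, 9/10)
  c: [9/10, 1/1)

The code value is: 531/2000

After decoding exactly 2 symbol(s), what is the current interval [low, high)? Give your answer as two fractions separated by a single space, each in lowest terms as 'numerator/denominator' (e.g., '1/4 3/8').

Step 1: interval [0/1, 1/1), width = 1/1 - 0/1 = 1/1
  'a': [0/1 + 1/1*0/1, 0/1 + 1/1*3/10) = [0/1, 3/10) <- contains code 531/2000
  'd': [0/1 + 1/1*3/10, 0/1 + 1/1*4/5) = [3/10, 4/5)
  'e': [0/1 + 1/1*4/5, 0/1 + 1/1*9/10) = [4/5, 9/10)
  'c': [0/1 + 1/1*9/10, 0/1 + 1/1*1/1) = [9/10, 1/1)
  emit 'a', narrow to [0/1, 3/10)
Step 2: interval [0/1, 3/10), width = 3/10 - 0/1 = 3/10
  'a': [0/1 + 3/10*0/1, 0/1 + 3/10*3/10) = [0/1, 9/100)
  'd': [0/1 + 3/10*3/10, 0/1 + 3/10*4/5) = [9/100, 6/25)
  'e': [0/1 + 3/10*4/5, 0/1 + 3/10*9/10) = [6/25, 27/100) <- contains code 531/2000
  'c': [0/1 + 3/10*9/10, 0/1 + 3/10*1/1) = [27/100, 3/10)
  emit 'e', narrow to [6/25, 27/100)

Answer: 6/25 27/100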